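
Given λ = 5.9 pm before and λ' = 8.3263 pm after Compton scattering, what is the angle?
90.00°

First find the wavelength shift:
Δλ = λ' - λ = 8.3263 - 5.9 = 2.4263 pm

Using Δλ = λ_C(1 - cos θ), with λ_C = h/(m_e·c) ≈ 2.42631024 pm:
cos θ = 1 - Δλ/λ_C
cos θ = 1 - 2.4263/2.42631024
cos θ = 0.000004

θ = arccos(0.000004)
θ = 90.00°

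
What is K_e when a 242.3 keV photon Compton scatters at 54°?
39.6164 keV

By energy conservation: K_e = E_initial - E_final

First find the scattered photon energy:
Initial wavelength: λ = hc/E = 5.1170 pm
Compton shift: Δλ = λ_C(1 - cos(54°)) = 1.0002 pm
Final wavelength: λ' = 5.1170 + 1.0002 = 6.1171 pm
Final photon energy: E' = hc/λ' = 202.6836 keV

Electron kinetic energy:
K_e = E - E' = 242.3000 - 202.6836 = 39.6164 keV

(Intermediate values are shown rounded; full precision is carried through to the final answer.)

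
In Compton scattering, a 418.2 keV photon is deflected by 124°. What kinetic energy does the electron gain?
234.4597 keV

By energy conservation: K_e = E_initial - E_final

First find the scattered photon energy:
Initial wavelength: λ = hc/E = 2.9647 pm
Compton shift: Δλ = λ_C(1 - cos(124°)) = 3.7831 pm
Final wavelength: λ' = 2.9647 + 3.7831 = 6.7478 pm
Final photon energy: E' = hc/λ' = 183.7403 keV

Electron kinetic energy:
K_e = E - E' = 418.2000 - 183.7403 = 234.4597 keV

(Intermediate values are shown rounded; full precision is carried through to the final answer.)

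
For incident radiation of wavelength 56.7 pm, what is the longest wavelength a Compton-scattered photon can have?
61.5526 pm (at θ = 180°)

The Compton shift is Δλ = λ_C(1 − cos θ).

Since cos θ ranges from −1 to 1, the factor (1 − cos θ) ranges from 0 to 2; the maximum shift occurs at θ = 180° (backscattering):
Δλ_max = 2λ_C = 2 × 2.4263 pm = 4.8526 pm

Maximum scattered wavelength:
λ'_max = λ₀ + Δλ_max = 56.7 + 4.8526 = 61.5526 pm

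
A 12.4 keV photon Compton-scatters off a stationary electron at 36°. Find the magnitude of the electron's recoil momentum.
4.0863e-24 kg·m/s

The electron is initially at rest, so by conservation of momentum:
p⃗_e = p⃗₀ − p⃗'  (incident photon momentum minus scattered photon momentum)

Photon momentum magnitudes (p = h/λ = E/c):
λ₀ = hc/E₀ = 99.9873 pm → p₀ = h/λ₀ = 6.6269e-24 kg·m/s
Δλ = λ_C(1 − cos 36°) = 0.4634 pm
λ' = 100.4506 pm → p' = h/λ' = 6.5963e-24 kg·m/s

The scattered photon makes angle θ = 36° with the incident direction, so by the law of cosines:
|p⃗_e|² = p₀² + p'² − 2p₀p'cos θ
|p⃗_e|² = (6.6269e-24)² + (6.5963e-24)² − 2·6.6269e-24·6.5963e-24·cos(36°)
|p⃗_e| = 4.0863e-24 kg·m/s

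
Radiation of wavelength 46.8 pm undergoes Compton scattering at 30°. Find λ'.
47.1251 pm

Using the Compton formula: λ' = λ + λ_C(1 − cos θ)

For θ = 30°, cos θ = √3/2 (exact) ≈ 0.8660, so:
1 − cos 30° = 1 − (√3/2) ≈ 0.1340

Δλ = λ_C × 0.1340 = 2.4263 × 0.1340 = 0.3251 pm

λ' = 46.8 + 0.3251 = 47.1251 pm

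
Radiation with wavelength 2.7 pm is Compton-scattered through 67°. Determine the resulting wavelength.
4.1783 pm

Using the Compton scattering formula:
λ' = λ + Δλ = λ + λ_C(1 - cos θ)

Given:
- Initial wavelength λ = 2.7 pm
- Scattering angle θ = 67°
- Compton wavelength λ_C ≈ 2.4263 pm

Calculate the shift:
Δλ = 2.4263 × (1 - cos(67°))
Δλ = 2.4263 × 0.6093
Δλ = 1.4783 pm

Final wavelength:
λ' = 2.7 + 1.4783 = 4.1783 pm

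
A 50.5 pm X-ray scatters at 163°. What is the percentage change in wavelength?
9.3992%

Calculate the Compton shift:
Δλ = λ_C(1 - cos(163°))
Δλ = 2.4263 × (1 - cos(163°))
Δλ = 2.4263 × 1.9563
Δλ = 4.7466 pm

Percentage change:
(Δλ/λ₀) × 100 = (4.7466/50.5) × 100
= 9.3992%

(Intermediate values are shown rounded; full precision is carried through to the final answer.)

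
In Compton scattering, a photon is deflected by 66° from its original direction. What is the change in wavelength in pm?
1.4394 pm

Using the Compton scattering formula:
Δλ = λ_C(1 - cos θ)

where λ_C = h/(m_e·c) ≈ 2.4263 pm is the Compton wavelength of an electron.

For θ = 66°:
cos(66°) = 0.4067
1 - cos(66°) = 0.5933

Δλ = 2.4263 × 0.5933
Δλ = 1.4394 pm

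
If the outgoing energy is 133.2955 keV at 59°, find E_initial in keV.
152.6000 keV

Convert final energy to wavelength (hc ≈ 1239.842 keV·pm):
λ' = hc/E' = 1239.842 / 133.2955 = 9.3015 pm

Calculate the Compton shift:
Δλ = λ_C(1 - cos(59°))
Δλ = 2.4263 × (1 - cos(59°))
Δλ = 1.1767 pm

Initial wavelength:
λ = λ' - Δλ = 9.3015 - 1.1767 = 8.1248 pm

Initial energy:
E = hc/λ = 1239.842 / 8.1248 = 152.6000 keV

(Intermediate values are shown rounded; full precision is carried through to the final answer.)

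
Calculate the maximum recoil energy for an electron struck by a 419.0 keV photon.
260.2834 keV

Maximum energy transfer occurs at θ = 180° (backscattering).

Initial photon: E₀ = 419.0 keV → λ₀ = 2.9591 pm

Maximum Compton shift (at 180°):
Δλ_max = 2λ_C = 2 × 2.4263 = 4.8526 pm

Final wavelength:
λ' = 2.9591 + 4.8526 = 7.8117 pm

Minimum photon energy (maximum energy to electron):
E'_min = hc/λ' = 158.7166 keV

Maximum electron kinetic energy:
K_max = E₀ - E'_min = 419.0000 - 158.7166 = 260.2834 keV

(Intermediate values are shown rounded; full precision is carried through to the final answer.)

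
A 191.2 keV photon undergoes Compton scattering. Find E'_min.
109.3610 keV (at θ = 180°)

The scattered photon has minimum energy when its wavelength is maximum, i.e., when the Compton shift Δλ = λ_C(1 − cos θ) is maximum. This occurs at θ = 180° (backscattering), giving Δλ_max = 2λ_C = 4.8526 pm.

Initial wavelength: λ₀ = hc/E₀ = 6.4845 pm
Maximum final wavelength: λ'_max = λ₀ + 2λ_C = 6.4845 + 4.8526 = 11.3371 pm
Minimum final energy: E'_min = hc/λ'_max = 109.3610 keV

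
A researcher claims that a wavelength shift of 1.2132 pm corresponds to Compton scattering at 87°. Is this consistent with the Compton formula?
No, inconsistent

Calculate the expected shift for θ = 87°:

Δλ_expected = λ_C(1 - cos(87°))
Δλ_expected = 2.4263 × (1 - cos(87°))
Δλ_expected = 2.4263 × 0.9477
Δλ_expected = 2.2993 pm

Given shift: 1.2132 pm
Expected shift: 2.2993 pm
Difference: 1.0862 pm

The values do not match. The given shift corresponds to θ ≈ 60.0°, not 87°.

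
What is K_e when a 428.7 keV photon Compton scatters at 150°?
261.5976 keV

By energy conservation: K_e = E_initial - E_final

First find the scattered photon energy:
Initial wavelength: λ = hc/E = 2.8921 pm
Compton shift: Δλ = λ_C(1 - cos(150°)) = 4.5276 pm
Final wavelength: λ' = 2.8921 + 4.5276 = 7.4197 pm
Final photon energy: E' = hc/λ' = 167.1024 keV

Electron kinetic energy:
K_e = E - E' = 428.7000 - 167.1024 = 261.5976 keV

(Intermediate values are shown rounded; full precision is carried through to the final answer.)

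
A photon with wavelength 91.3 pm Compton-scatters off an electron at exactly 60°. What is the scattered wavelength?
92.5132 pm

Using the Compton formula: λ' = λ + λ_C(1 − cos θ)

For θ = 60°, cos θ = 1/2 (exact) = 0.5000, so:
1 − cos 60° = 1 − (1/2) = 0.5000

Δλ = λ_C × 0.5000 = 2.4263 × 0.5000 = 1.2132 pm

λ' = 91.3 + 1.2132 = 92.5132 pm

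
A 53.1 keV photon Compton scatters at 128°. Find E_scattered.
45.4666 keV

First convert energy to wavelength:
λ = hc/E, with hc ≈ 1239.842 keV·pm (i.e. 1239.842 eV·nm)

For E = 53.1 keV = 53100 eV:
λ = 1239.842 keV·pm / 53.1 keV
λ = 23.3492 pm

Calculate the Compton shift:
Δλ = λ_C(1 - cos(128°)) = 2.4263 × 1.6157
Δλ = 3.9201 pm

Final wavelength:
λ' = 23.3492 + 3.9201 = 27.2693 pm

Final energy:
E' = hc/λ' = 1239.842 / 27.2693 = 45.4666 keV

(Intermediate values are shown rounded; full precision is carried through to the final answer.)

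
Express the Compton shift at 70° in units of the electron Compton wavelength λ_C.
0.6580 λ_C

The Compton shift formula is:
Δλ = λ_C(1 - cos θ)

Dividing both sides by λ_C:
Δλ/λ_C = 1 - cos θ

For θ = 70°:
Δλ/λ_C = 1 - cos(70°)
Δλ/λ_C = 1 - 0.3420
Δλ/λ_C = 0.6580

This means the shift is 0.6580 × λ_C = 1.5965 pm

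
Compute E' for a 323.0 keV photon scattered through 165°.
144.0259 keV

First convert energy to wavelength:
λ = hc/E, with hc ≈ 1239.842 keV·pm (i.e. 1239.842 eV·nm)

For E = 323.0 keV = 323000 eV:
λ = 1239.842 keV·pm / 323.0 keV
λ = 3.8385 pm

Calculate the Compton shift:
Δλ = λ_C(1 - cos(165°)) = 2.4263 × 1.9659
Δλ = 4.7699 pm

Final wavelength:
λ' = 3.8385 + 4.7699 = 8.6085 pm

Final energy:
E' = hc/λ' = 1239.842 / 8.6085 = 144.0259 keV

(Intermediate values are shown rounded; full precision is carried through to the final answer.)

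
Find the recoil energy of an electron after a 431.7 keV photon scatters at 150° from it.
264.1437 keV

By energy conservation: K_e = E_initial - E_final

First find the scattered photon energy:
Initial wavelength: λ = hc/E = 2.8720 pm
Compton shift: Δλ = λ_C(1 - cos(150°)) = 4.5276 pm
Final wavelength: λ' = 2.8720 + 4.5276 = 7.3996 pm
Final photon energy: E' = hc/λ' = 167.5563 keV

Electron kinetic energy:
K_e = E - E' = 431.7000 - 167.5563 = 264.1437 keV

(Intermediate values are shown rounded; full precision is carried through to the final answer.)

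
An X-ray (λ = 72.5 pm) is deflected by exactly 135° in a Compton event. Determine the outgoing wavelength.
76.6420 pm

Using the Compton formula: λ' = λ + λ_C(1 − cos θ)

For θ = 135°, cos θ = -√2/2 (exact) ≈ -0.7071, so:
1 − cos 135° = 1 − (-√2/2) ≈ 1.7071

Δλ = λ_C × 1.7071 = 2.4263 × 1.7071 = 4.1420 pm

λ' = 72.5 + 4.1420 = 76.6420 pm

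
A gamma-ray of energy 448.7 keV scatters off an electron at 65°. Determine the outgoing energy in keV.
297.7459 keV

First convert energy to wavelength:
λ = hc/E, with hc ≈ 1239.842 keV·pm (i.e. 1239.842 eV·nm)

For E = 448.7 keV = 448700 eV:
λ = 1239.842 keV·pm / 448.7 keV
λ = 2.7632 pm

Calculate the Compton shift:
Δλ = λ_C(1 - cos(65°)) = 2.4263 × 0.5774
Δλ = 1.4009 pm

Final wavelength:
λ' = 2.7632 + 1.4009 = 4.1641 pm

Final energy:
E' = hc/λ' = 1239.842 / 4.1641 = 297.7459 keV

(Intermediate values are shown rounded; full precision is carried through to the final answer.)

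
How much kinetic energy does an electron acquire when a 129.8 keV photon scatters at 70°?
18.5875 keV

By energy conservation: K_e = E_initial - E_final

First find the scattered photon energy:
Initial wavelength: λ = hc/E = 9.5519 pm
Compton shift: Δλ = λ_C(1 - cos(70°)) = 1.5965 pm
Final wavelength: λ' = 9.5519 + 1.5965 = 11.1484 pm
Final photon energy: E' = hc/λ' = 111.2125 keV

Electron kinetic energy:
K_e = E - E' = 129.8000 - 111.2125 = 18.5875 keV

(Intermediate values are shown rounded; full precision is carried through to the final answer.)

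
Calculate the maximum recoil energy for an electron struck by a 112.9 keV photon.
34.5994 keV

Maximum energy transfer occurs at θ = 180° (backscattering).

Initial photon: E₀ = 112.9 keV → λ₀ = 10.9818 pm

Maximum Compton shift (at 180°):
Δλ_max = 2λ_C = 2 × 2.4263 = 4.8526 pm

Final wavelength:
λ' = 10.9818 + 4.8526 = 15.8344 pm

Minimum photon energy (maximum energy to electron):
E'_min = hc/λ' = 78.3006 keV

Maximum electron kinetic energy:
K_max = E₀ - E'_min = 112.9000 - 78.3006 = 34.5994 keV

(Intermediate values are shown rounded; full precision is carried through to the final answer.)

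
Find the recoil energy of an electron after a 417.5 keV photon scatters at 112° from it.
220.8527 keV

By energy conservation: K_e = E_initial - E_final

First find the scattered photon energy:
Initial wavelength: λ = hc/E = 2.9697 pm
Compton shift: Δλ = λ_C(1 - cos(112°)) = 3.3352 pm
Final wavelength: λ' = 2.9697 + 3.3352 = 6.3049 pm
Final photon energy: E' = hc/λ' = 196.6473 keV

Electron kinetic energy:
K_e = E - E' = 417.5000 - 196.6473 = 220.8527 keV

(Intermediate values are shown rounded; full precision is carried through to the final answer.)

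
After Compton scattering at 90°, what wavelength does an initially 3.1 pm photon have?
5.5263 pm

Using the Compton formula: λ' = λ + λ_C(1 − cos θ)

For θ = 90°, cos θ = 0 (exact) = 0.0000, so:
1 − cos 90° = 1 − (0) = 1.0000

Δλ = λ_C × 1.0000 = 2.4263 × 1.0000 = 2.4263 pm

λ' = 3.1 + 2.4263 = 5.5263 pm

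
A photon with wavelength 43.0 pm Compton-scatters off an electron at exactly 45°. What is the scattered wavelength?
43.7106 pm

Using the Compton formula: λ' = λ + λ_C(1 − cos θ)

For θ = 45°, cos θ = √2/2 (exact) ≈ 0.7071, so:
1 − cos 45° = 1 − (√2/2) ≈ 0.2929

Δλ = λ_C × 0.2929 = 2.4263 × 0.2929 = 0.7106 pm

λ' = 43.0 + 0.7106 = 43.7106 pm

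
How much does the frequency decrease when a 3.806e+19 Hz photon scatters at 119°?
1.194e+19 Hz (decrease)

Convert frequency to wavelength (c = 299792458 m/s):
λ₀ = c/f₀ = 299792458/3.806e+19 = 7.8768381e-12 m = 7.8768 pm

Calculate Compton shift:
Δλ = λ_C(1 - cos(119°)) = 3.6026 pm

Final wavelength:
λ' = λ₀ + Δλ = 7.8768 + 3.6026 = 11.4794 pm

Final frequency:
f' = c/λ' = 299792458/1.1479447e-11 = 2.6115584e+19 Hz

Frequency shift (decrease):
Δf = f₀ - f' = 3.806e+19 - 2.6115584e+19 = 1.194e+19 Hz

(Intermediate values are shown rounded; full precision is carried through to the final answer.)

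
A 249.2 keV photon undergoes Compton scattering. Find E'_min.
126.1552 keV (at θ = 180°)

The scattered photon has minimum energy when its wavelength is maximum, i.e., when the Compton shift Δλ = λ_C(1 − cos θ) is maximum. This occurs at θ = 180° (backscattering), giving Δλ_max = 2λ_C = 4.8526 pm.

Initial wavelength: λ₀ = hc/E₀ = 4.9753 pm
Maximum final wavelength: λ'_max = λ₀ + 2λ_C = 4.9753 + 4.8526 = 9.8279 pm
Minimum final energy: E'_min = hc/λ'_max = 126.1552 keV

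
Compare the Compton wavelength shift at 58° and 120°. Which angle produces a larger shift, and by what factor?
120° produces the larger shift by a factor of 3.191

Calculate both shifts using Δλ = λ_C(1 - cos θ):

For θ₁ = 58°:
Δλ₁ = 2.4263 × (1 - cos(58°))
Δλ₁ = 2.4263 × 0.4701
Δλ₁ = 1.1406 pm

For θ₂ = 120°:
Δλ₂ = 2.4263 × (1 - cos(120°))
Δλ₂ = 2.4263 × 1.5000
Δλ₂ = 3.6395 pm

The 120° angle produces the larger shift.
Ratio: 3.6395/1.1406 = 3.191

(Intermediate values are shown rounded; full precision is carried through to the final answer.)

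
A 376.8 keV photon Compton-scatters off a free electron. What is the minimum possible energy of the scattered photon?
152.2573 keV (at θ = 180°)

The scattered photon has minimum energy when its wavelength is maximum, i.e., when the Compton shift Δλ = λ_C(1 − cos θ) is maximum. This occurs at θ = 180° (backscattering), giving Δλ_max = 2λ_C = 4.8526 pm.

Initial wavelength: λ₀ = hc/E₀ = 3.2905 pm
Maximum final wavelength: λ'_max = λ₀ + 2λ_C = 3.2905 + 4.8526 = 8.1431 pm
Minimum final energy: E'_min = hc/λ'_max = 152.2573 keV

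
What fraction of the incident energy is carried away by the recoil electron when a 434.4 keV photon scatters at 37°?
0.1462 (or 14.62%)

Calculate initial and final photon energies:

Initial: E₀ = 434.4 keV → λ₀ = 2.8541 pm
Compton shift: Δλ = 0.4886 pm
Final wavelength: λ' = 3.3427 pm
Final energy: E' = 370.9080 keV

Fractional energy loss:
(E₀ - E')/E₀ = (434.4000 - 370.9080)/434.4000
= 63.4920/434.4000
= 0.1462
= 14.62%

(Intermediate values are shown rounded; full precision is carried through to the final answer.)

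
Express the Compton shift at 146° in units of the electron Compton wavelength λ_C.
1.8290 λ_C

The Compton shift formula is:
Δλ = λ_C(1 - cos θ)

Dividing both sides by λ_C:
Δλ/λ_C = 1 - cos θ

For θ = 146°:
Δλ/λ_C = 1 - cos(146°)
Δλ/λ_C = 1 - -0.8290
Δλ/λ_C = 1.8290

This means the shift is 1.8290 × λ_C = 4.4378 pm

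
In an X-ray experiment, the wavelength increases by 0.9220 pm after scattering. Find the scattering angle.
51.68°

From the Compton formula Δλ = λ_C(1 - cos θ), we can solve for θ:

cos θ = 1 - Δλ/λ_C

Given:
- Δλ = 0.9220 pm
- λ_C = h/(m_e·c) ≈ 2.42631024 pm

cos θ = 1 - 0.9220/2.42631024
cos θ = 1 - 0.380001
cos θ = 0.619999

θ = arccos(0.619999)
θ = 51.68°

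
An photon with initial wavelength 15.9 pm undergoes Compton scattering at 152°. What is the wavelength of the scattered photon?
20.4686 pm

Using the Compton scattering formula:
λ' = λ + Δλ = λ + λ_C(1 - cos θ)

Given:
- Initial wavelength λ = 15.9 pm
- Scattering angle θ = 152°
- Compton wavelength λ_C ≈ 2.4263 pm

Calculate the shift:
Δλ = 2.4263 × (1 - cos(152°))
Δλ = 2.4263 × 1.8829
Δλ = 4.5686 pm

Final wavelength:
λ' = 15.9 + 4.5686 = 20.4686 pm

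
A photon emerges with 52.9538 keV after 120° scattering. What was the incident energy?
62.7000 keV

Convert final energy to wavelength (hc ≈ 1239.842 keV·pm):
λ' = hc/E' = 1239.842 / 52.9538 = 23.4137 pm

Calculate the Compton shift:
Δλ = λ_C(1 - cos(120°))
Δλ = 2.4263 × (1 - cos(120°))
Δλ = 3.6395 pm

Initial wavelength:
λ = λ' - Δλ = 23.4137 - 3.6395 = 19.7742 pm

Initial energy:
E = hc/λ = 1239.842 / 19.7742 = 62.7000 keV

(Intermediate values are shown rounded; full precision is carried through to the final answer.)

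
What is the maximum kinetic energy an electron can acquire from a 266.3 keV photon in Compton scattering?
135.9060 keV

Maximum energy transfer occurs at θ = 180° (backscattering).

Initial photon: E₀ = 266.3 keV → λ₀ = 4.6558 pm

Maximum Compton shift (at 180°):
Δλ_max = 2λ_C = 2 × 2.4263 = 4.8526 pm

Final wavelength:
λ' = 4.6558 + 4.8526 = 9.5084 pm

Minimum photon energy (maximum energy to electron):
E'_min = hc/λ' = 130.3940 keV

Maximum electron kinetic energy:
K_max = E₀ - E'_min = 266.3000 - 130.3940 = 135.9060 keV

(Intermediate values are shown rounded; full precision is carried through to the final answer.)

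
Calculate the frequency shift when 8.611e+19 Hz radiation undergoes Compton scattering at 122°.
4.443e+19 Hz (decrease)

Convert frequency to wavelength (c = 299792458 m/s):
λ₀ = c/f₀ = 299792458/8.611e+19 = 3.4815057e-12 m = 3.4815 pm

Calculate Compton shift:
Δλ = λ_C(1 - cos(122°)) = 3.7121 pm

Final wavelength:
λ' = λ₀ + Δλ = 3.4815 + 3.7121 = 7.1936 pm

Final frequency:
f' = c/λ' = 299792458/7.1935645e-12 = 4.1675091e+19 Hz

Frequency shift (decrease):
Δf = f₀ - f' = 8.611e+19 - 4.1675091e+19 = 4.443e+19 Hz

(Intermediate values are shown rounded; full precision is carried through to the final answer.)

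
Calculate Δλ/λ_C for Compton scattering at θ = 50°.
0.3572 λ_C

The Compton shift formula is:
Δλ = λ_C(1 - cos θ)

Dividing both sides by λ_C:
Δλ/λ_C = 1 - cos θ

For θ = 50°:
Δλ/λ_C = 1 - cos(50°)
Δλ/λ_C = 1 - 0.6428
Δλ/λ_C = 0.3572

This means the shift is 0.3572 × λ_C = 0.8667 pm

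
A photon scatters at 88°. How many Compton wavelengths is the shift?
0.9651 λ_C

The Compton shift formula is:
Δλ = λ_C(1 - cos θ)

Dividing both sides by λ_C:
Δλ/λ_C = 1 - cos θ

For θ = 88°:
Δλ/λ_C = 1 - cos(88°)
Δλ/λ_C = 1 - 0.0349
Δλ/λ_C = 0.9651

This means the shift is 0.9651 × λ_C = 2.3416 pm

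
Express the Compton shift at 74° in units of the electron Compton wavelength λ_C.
0.7244 λ_C

The Compton shift formula is:
Δλ = λ_C(1 - cos θ)

Dividing both sides by λ_C:
Δλ/λ_C = 1 - cos θ

For θ = 74°:
Δλ/λ_C = 1 - cos(74°)
Δλ/λ_C = 1 - 0.2756
Δλ/λ_C = 0.7244

This means the shift is 0.7244 × λ_C = 1.7575 pm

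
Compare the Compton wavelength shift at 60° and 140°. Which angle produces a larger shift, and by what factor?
140° produces the larger shift by a factor of 3.532

Calculate both shifts using Δλ = λ_C(1 - cos θ):

For θ₁ = 60°:
Δλ₁ = 2.4263 × (1 - cos(60°))
Δλ₁ = 2.4263 × 0.5000
Δλ₁ = 1.2132 pm

For θ₂ = 140°:
Δλ₂ = 2.4263 × (1 - cos(140°))
Δλ₂ = 2.4263 × 1.7660
Δλ₂ = 4.2850 pm

The 140° angle produces the larger shift.
Ratio: 4.2850/1.2132 = 3.532

(Intermediate values are shown rounded; full precision is carried through to the final answer.)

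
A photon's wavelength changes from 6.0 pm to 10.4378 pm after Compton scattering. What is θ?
146.00°

First find the wavelength shift:
Δλ = λ' - λ = 10.4378 - 6.0 = 4.4378 pm

Using Δλ = λ_C(1 - cos θ), with λ_C = h/(m_e·c) ≈ 2.42631024 pm:
cos θ = 1 - Δλ/λ_C
cos θ = 1 - 4.4378/2.42631024
cos θ = -0.829032

θ = arccos(-0.829032)
θ = 146.00°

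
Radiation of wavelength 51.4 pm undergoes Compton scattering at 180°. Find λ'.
56.2526 pm

Using the Compton formula: λ' = λ + λ_C(1 − cos θ)

For θ = 180°, cos θ = -1 (exact) = -1.0000, so:
1 − cos 180° = 1 − (-1) = 2.0000

Δλ = λ_C × 2.0000 = 2.4263 × 2.0000 = 4.8526 pm

λ' = 51.4 + 4.8526 = 56.2526 pm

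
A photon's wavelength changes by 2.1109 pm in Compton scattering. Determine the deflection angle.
82.53°

From the Compton formula Δλ = λ_C(1 - cos θ), we can solve for θ:

cos θ = 1 - Δλ/λ_C

Given:
- Δλ = 2.1109 pm
- λ_C = h/(m_e·c) ≈ 2.42631024 pm

cos θ = 1 - 2.1109/2.42631024
cos θ = 1 - 0.870004
cos θ = 0.129996

θ = arccos(0.129996)
θ = 82.53°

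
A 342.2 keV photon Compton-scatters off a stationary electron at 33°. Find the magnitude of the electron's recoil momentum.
1.0029e-22 kg·m/s

The electron is initially at rest, so by conservation of momentum:
p⃗_e = p⃗₀ − p⃗'  (incident photon momentum minus scattered photon momentum)

Photon momentum magnitudes (p = h/λ = E/c):
λ₀ = hc/E₀ = 3.6232 pm → p₀ = h/λ₀ = 1.8288e-22 kg·m/s
Δλ = λ_C(1 − cos 33°) = 0.3914 pm
λ' = 4.0146 pm → p' = h/λ' = 1.6505e-22 kg·m/s

The scattered photon makes angle θ = 33° with the incident direction, so by the law of cosines:
|p⃗_e|² = p₀² + p'² − 2p₀p'cos θ
|p⃗_e|² = (1.8288e-22)² + (1.6505e-22)² − 2·1.8288e-22·1.6505e-22·cos(33°)
|p⃗_e| = 1.0029e-22 kg·m/s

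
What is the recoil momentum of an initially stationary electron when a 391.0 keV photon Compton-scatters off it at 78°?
2.2201e-22 kg·m/s

The electron is initially at rest, so by conservation of momentum:
p⃗_e = p⃗₀ − p⃗'  (incident photon momentum minus scattered photon momentum)

Photon momentum magnitudes (p = h/λ = E/c):
λ₀ = hc/E₀ = 3.1710 pm → p₀ = h/λ₀ = 2.0896e-22 kg·m/s
Δλ = λ_C(1 − cos 78°) = 1.9219 pm
λ' = 5.0928 pm → p' = h/λ' = 1.3011e-22 kg·m/s

The scattered photon makes angle θ = 78° with the incident direction, so by the law of cosines:
|p⃗_e|² = p₀² + p'² − 2p₀p'cos θ
|p⃗_e|² = (2.0896e-22)² + (1.3011e-22)² − 2·2.0896e-22·1.3011e-22·cos(78°)
|p⃗_e| = 2.2201e-22 kg·m/s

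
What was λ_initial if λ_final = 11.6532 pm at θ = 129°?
7.7000 pm

From λ' = λ + Δλ, we have λ = λ' - Δλ

First calculate the Compton shift:
Δλ = λ_C(1 - cos θ)
Δλ = 2.4263 × (1 - cos(129°))
Δλ = 2.4263 × 1.6293
Δλ = 3.9532 pm

Initial wavelength:
λ = λ' - Δλ
λ = 11.6532 - 3.9532
λ = 7.7000 pm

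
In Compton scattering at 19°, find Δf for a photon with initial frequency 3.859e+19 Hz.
6.456e+17 Hz (decrease)

Convert frequency to wavelength (c = 299792458 m/s):
λ₀ = c/f₀ = 299792458/3.859e+19 = 7.7686566e-12 m = 7.7687 pm

Calculate Compton shift:
Δλ = λ_C(1 - cos(19°)) = 0.1322 pm

Final wavelength:
λ' = λ₀ + Δλ = 7.7687 + 0.1322 = 7.9008 pm

Final frequency:
f' = c/λ' = 299792458/7.9008454e-12 = 3.7944352e+19 Hz

Frequency shift (decrease):
Δf = f₀ - f' = 3.859e+19 - 3.7944352e+19 = 6.456e+17 Hz

(Intermediate values are shown rounded; full precision is carried through to the final answer.)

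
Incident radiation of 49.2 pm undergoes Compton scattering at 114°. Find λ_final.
52.6132 pm

Using the Compton scattering formula:
λ' = λ + Δλ = λ + λ_C(1 - cos θ)

Given:
- Initial wavelength λ = 49.2 pm
- Scattering angle θ = 114°
- Compton wavelength λ_C ≈ 2.4263 pm

Calculate the shift:
Δλ = 2.4263 × (1 - cos(114°))
Δλ = 2.4263 × 1.4067
Δλ = 3.4132 pm

Final wavelength:
λ' = 49.2 + 3.4132 = 52.6132 pm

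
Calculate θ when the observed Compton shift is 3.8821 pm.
126.87°

From the Compton formula Δλ = λ_C(1 - cos θ), we can solve for θ:

cos θ = 1 - Δλ/λ_C

Given:
- Δλ = 3.8821 pm
- λ_C = h/(m_e·c) ≈ 2.42631024 pm

cos θ = 1 - 3.8821/2.42631024
cos θ = 1 - 1.600001
cos θ = -0.600001

θ = arccos(-0.600001)
θ = 126.87°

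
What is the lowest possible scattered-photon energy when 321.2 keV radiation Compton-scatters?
142.3036 keV (at θ = 180°)

The scattered photon has minimum energy when its wavelength is maximum, i.e., when the Compton shift Δλ = λ_C(1 − cos θ) is maximum. This occurs at θ = 180° (backscattering), giving Δλ_max = 2λ_C = 4.8526 pm.

Initial wavelength: λ₀ = hc/E₀ = 3.8600 pm
Maximum final wavelength: λ'_max = λ₀ + 2λ_C = 3.8600 + 4.8526 = 8.7127 pm
Minimum final energy: E'_min = hc/λ'_max = 142.3036 keV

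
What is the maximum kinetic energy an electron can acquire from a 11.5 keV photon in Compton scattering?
0.4953 keV

Maximum energy transfer occurs at θ = 180° (backscattering).

Initial photon: E₀ = 11.5 keV → λ₀ = 107.8123 pm

Maximum Compton shift (at 180°):
Δλ_max = 2λ_C = 2 × 2.4263 = 4.8526 pm

Final wavelength:
λ' = 107.8123 + 4.8526 = 112.6650 pm

Minimum photon energy (maximum energy to electron):
E'_min = hc/λ' = 11.0047 keV

Maximum electron kinetic energy:
K_max = E₀ - E'_min = 11.5000 - 11.0047 = 0.4953 keV

(Intermediate values are shown rounded; full precision is carried through to the final answer.)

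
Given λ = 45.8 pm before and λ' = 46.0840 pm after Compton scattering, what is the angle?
28.00°

First find the wavelength shift:
Δλ = λ' - λ = 46.0840 - 45.8 = 0.2840 pm

Using Δλ = λ_C(1 - cos θ), with λ_C = h/(m_e·c) ≈ 2.42631024 pm:
cos θ = 1 - Δλ/λ_C
cos θ = 1 - 0.2840/2.42631024
cos θ = 0.882950

θ = arccos(0.882950)
θ = 28.00°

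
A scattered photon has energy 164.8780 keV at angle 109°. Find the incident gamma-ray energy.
288.0999 keV

Convert final energy to wavelength (hc ≈ 1239.842 keV·pm):
λ' = hc/E' = 1239.842 / 164.8780 = 7.5198 pm

Calculate the Compton shift:
Δλ = λ_C(1 - cos(109°))
Δλ = 2.4263 × (1 - cos(109°))
Δλ = 3.2162 pm

Initial wavelength:
λ = λ' - Δλ = 7.5198 - 3.2162 = 4.3035 pm

Initial energy:
E = hc/λ = 1239.842 / 4.3035 = 288.0999 keV

(Intermediate values are shown rounded; full precision is carried through to the final answer.)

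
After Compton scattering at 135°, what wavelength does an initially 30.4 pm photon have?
34.5420 pm

Using the Compton formula: λ' = λ + λ_C(1 − cos θ)

For θ = 135°, cos θ = -√2/2 (exact) ≈ -0.7071, so:
1 − cos 135° = 1 − (-√2/2) ≈ 1.7071

Δλ = λ_C × 1.7071 = 2.4263 × 1.7071 = 4.1420 pm

λ' = 30.4 + 4.1420 = 34.5420 pm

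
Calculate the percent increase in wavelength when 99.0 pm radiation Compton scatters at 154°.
4.6536%

Calculate the Compton shift:
Δλ = λ_C(1 - cos(154°))
Δλ = 2.4263 × (1 - cos(154°))
Δλ = 2.4263 × 1.8988
Δλ = 4.6071 pm

Percentage change:
(Δλ/λ₀) × 100 = (4.6071/99.0) × 100
= 4.6536%

(Intermediate values are shown rounded; full precision is carried through to the final answer.)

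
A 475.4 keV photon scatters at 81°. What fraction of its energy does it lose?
0.4397 (or 43.97%)

Calculate initial and final photon energies:

Initial: E₀ = 475.4 keV → λ₀ = 2.6080 pm
Compton shift: Δλ = 2.0468 pm
Final wavelength: λ' = 4.6547 pm
Final energy: E' = 266.3606 keV

Fractional energy loss:
(E₀ - E')/E₀ = (475.4000 - 266.3606)/475.4000
= 209.0394/475.4000
= 0.4397
= 43.97%

(Intermediate values are shown rounded; full precision is carried through to the final answer.)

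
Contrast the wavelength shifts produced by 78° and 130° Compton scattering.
130° produces the larger shift by a factor of 2.074

Calculate both shifts using Δλ = λ_C(1 - cos θ):

For θ₁ = 78°:
Δλ₁ = 2.4263 × (1 - cos(78°))
Δλ₁ = 2.4263 × 0.7921
Δλ₁ = 1.9219 pm

For θ₂ = 130°:
Δλ₂ = 2.4263 × (1 - cos(130°))
Δλ₂ = 2.4263 × 1.6428
Δλ₂ = 3.9859 pm

The 130° angle produces the larger shift.
Ratio: 3.9859/1.9219 = 2.074

(Intermediate values are shown rounded; full precision is carried through to the final answer.)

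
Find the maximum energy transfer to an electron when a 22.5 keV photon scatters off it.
1.8210 keV

Maximum energy transfer occurs at θ = 180° (backscattering).

Initial photon: E₀ = 22.5 keV → λ₀ = 55.1041 pm

Maximum Compton shift (at 180°):
Δλ_max = 2λ_C = 2 × 2.4263 = 4.8526 pm

Final wavelength:
λ' = 55.1041 + 4.8526 = 59.9567 pm

Minimum photon energy (maximum energy to electron):
E'_min = hc/λ' = 20.6790 keV

Maximum electron kinetic energy:
K_max = E₀ - E'_min = 22.5000 - 20.6790 = 1.8210 keV

(Intermediate values are shown rounded; full precision is carried through to the final answer.)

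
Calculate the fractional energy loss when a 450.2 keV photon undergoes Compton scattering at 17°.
0.0371 (or 3.71%)

Calculate initial and final photon energies:

Initial: E₀ = 450.2 keV → λ₀ = 2.7540 pm
Compton shift: Δλ = 0.1060 pm
Final wavelength: λ' = 2.8600 pm
Final energy: E' = 433.5114 keV

Fractional energy loss:
(E₀ - E')/E₀ = (450.2000 - 433.5114)/450.2000
= 16.6886/450.2000
= 0.0371
= 3.71%

(Intermediate values are shown rounded; full precision is carried through to the final answer.)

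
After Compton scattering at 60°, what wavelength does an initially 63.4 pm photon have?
64.6132 pm

Using the Compton formula: λ' = λ + λ_C(1 − cos θ)

For θ = 60°, cos θ = 1/2 (exact) = 0.5000, so:
1 − cos 60° = 1 − (1/2) = 0.5000

Δλ = λ_C × 0.5000 = 2.4263 × 0.5000 = 1.2132 pm

λ' = 63.4 + 1.2132 = 64.6132 pm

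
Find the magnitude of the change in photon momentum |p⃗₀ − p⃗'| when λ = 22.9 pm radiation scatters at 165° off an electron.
5.2433e-23 kg·m/s

Photon momentum magnitude is p = h/λ.

Initial momentum:
p₀ = h/λ = 6.6261e-34/2.2900e-11 = 2.8935e-23 kg·m/s

After scattering:
λ' = λ + Δλ = 22.9 + 4.7699 = 27.6699 pm
p' = h/λ' = 6.6261e-34/2.7670e-11 = 2.3947e-23 kg·m/s

Momentum is a vector; the scattered photon's direction makes angle θ = 165° with the incident direction. The magnitude of the vector change Δp⃗ = p⃗₀ − p⃗' is found from the law of cosines:
|Δp⃗|² = p₀² + p'² − 2p₀p'cos θ
|Δp⃗|² = (2.8935e-23)² + (2.3947e-23)² − 2·2.8935e-23·2.3947e-23·cos(165°)
|Δp⃗| = 5.2433e-23 kg·m/s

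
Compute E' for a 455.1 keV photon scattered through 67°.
295.0176 keV

First convert energy to wavelength:
λ = hc/E, with hc ≈ 1239.842 keV·pm (i.e. 1239.842 eV·nm)

For E = 455.1 keV = 455100 eV:
λ = 1239.842 keV·pm / 455.1 keV
λ = 2.7243 pm

Calculate the Compton shift:
Δλ = λ_C(1 - cos(67°)) = 2.4263 × 0.6093
Δλ = 1.4783 pm

Final wavelength:
λ' = 2.7243 + 1.4783 = 4.2026 pm

Final energy:
E' = hc/λ' = 1239.842 / 4.2026 = 295.0176 keV

(Intermediate values are shown rounded; full precision is carried through to the final answer.)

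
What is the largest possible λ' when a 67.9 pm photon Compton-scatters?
72.7526 pm (at θ = 180°)

The Compton shift is Δλ = λ_C(1 − cos θ).

Since cos θ ranges from −1 to 1, the factor (1 − cos θ) ranges from 0 to 2; the maximum shift occurs at θ = 180° (backscattering):
Δλ_max = 2λ_C = 2 × 2.4263 pm = 4.8526 pm

Maximum scattered wavelength:
λ'_max = λ₀ + Δλ_max = 67.9 + 4.8526 = 72.7526 pm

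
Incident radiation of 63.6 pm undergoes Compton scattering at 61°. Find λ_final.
64.8500 pm

Using the Compton scattering formula:
λ' = λ + Δλ = λ + λ_C(1 - cos θ)

Given:
- Initial wavelength λ = 63.6 pm
- Scattering angle θ = 61°
- Compton wavelength λ_C ≈ 2.4263 pm

Calculate the shift:
Δλ = 2.4263 × (1 - cos(61°))
Δλ = 2.4263 × 0.5152
Δλ = 1.2500 pm

Final wavelength:
λ' = 63.6 + 1.2500 = 64.8500 pm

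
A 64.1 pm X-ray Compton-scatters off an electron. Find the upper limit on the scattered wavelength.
68.9526 pm (at θ = 180°)

The Compton shift is Δλ = λ_C(1 − cos θ).

Since cos θ ranges from −1 to 1, the factor (1 − cos θ) ranges from 0 to 2; the maximum shift occurs at θ = 180° (backscattering):
Δλ_max = 2λ_C = 2 × 2.4263 pm = 4.8526 pm

Maximum scattered wavelength:
λ'_max = λ₀ + Δλ_max = 64.1 + 4.8526 = 68.9526 pm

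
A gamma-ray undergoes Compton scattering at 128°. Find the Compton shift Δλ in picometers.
3.9201 pm

Using the Compton scattering formula:
Δλ = λ_C(1 - cos θ)

where λ_C = h/(m_e·c) ≈ 2.4263 pm is the Compton wavelength of an electron.

For θ = 128°:
cos(128°) = -0.6157
1 - cos(128°) = 1.6157

Δλ = 2.4263 × 1.6157
Δλ = 3.9201 pm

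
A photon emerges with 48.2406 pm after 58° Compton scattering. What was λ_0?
47.1000 pm

From λ' = λ + Δλ, we have λ = λ' - Δλ

First calculate the Compton shift:
Δλ = λ_C(1 - cos θ)
Δλ = 2.4263 × (1 - cos(58°))
Δλ = 2.4263 × 0.4701
Δλ = 1.1406 pm

Initial wavelength:
λ = λ' - Δλ
λ = 48.2406 - 1.1406
λ = 47.1000 pm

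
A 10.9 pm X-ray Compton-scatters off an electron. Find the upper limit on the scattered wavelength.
15.7526 pm (at θ = 180°)

The Compton shift is Δλ = λ_C(1 − cos θ).

Since cos θ ranges from −1 to 1, the factor (1 − cos θ) ranges from 0 to 2; the maximum shift occurs at θ = 180° (backscattering):
Δλ_max = 2λ_C = 2 × 2.4263 pm = 4.8526 pm

Maximum scattered wavelength:
λ'_max = λ₀ + Δλ_max = 10.9 + 4.8526 = 15.7526 pm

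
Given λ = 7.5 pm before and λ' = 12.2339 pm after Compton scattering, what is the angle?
162.00°

First find the wavelength shift:
Δλ = λ' - λ = 12.2339 - 7.5 = 4.7339 pm

Using Δλ = λ_C(1 - cos θ), with λ_C = h/(m_e·c) ≈ 2.42631024 pm:
cos θ = 1 - Δλ/λ_C
cos θ = 1 - 4.7339/2.42631024
cos θ = -0.951070

θ = arccos(-0.951070)
θ = 162.00°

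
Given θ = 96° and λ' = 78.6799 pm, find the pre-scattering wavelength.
76.0000 pm

From λ' = λ + Δλ, we have λ = λ' - Δλ

First calculate the Compton shift:
Δλ = λ_C(1 - cos θ)
Δλ = 2.4263 × (1 - cos(96°))
Δλ = 2.4263 × 1.1045
Δλ = 2.6799 pm

Initial wavelength:
λ = λ' - Δλ
λ = 78.6799 - 2.6799
λ = 76.0000 pm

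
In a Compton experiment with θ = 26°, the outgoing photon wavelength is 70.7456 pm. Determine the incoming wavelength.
70.5000 pm

From λ' = λ + Δλ, we have λ = λ' - Δλ

First calculate the Compton shift:
Δλ = λ_C(1 - cos θ)
Δλ = 2.4263 × (1 - cos(26°))
Δλ = 2.4263 × 0.1012
Δλ = 0.2456 pm

Initial wavelength:
λ = λ' - Δλ
λ = 70.7456 - 0.2456
λ = 70.5000 pm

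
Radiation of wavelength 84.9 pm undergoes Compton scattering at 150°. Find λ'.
89.4276 pm

Using the Compton formula: λ' = λ + λ_C(1 − cos θ)

For θ = 150°, cos θ = -√3/2 (exact) ≈ -0.8660, so:
1 − cos 150° = 1 − (-√3/2) ≈ 1.8660

Δλ = λ_C × 1.8660 = 2.4263 × 1.8660 = 4.5276 pm

λ' = 84.9 + 4.5276 = 89.4276 pm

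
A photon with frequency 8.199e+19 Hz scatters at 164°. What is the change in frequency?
4.636e+19 Hz (decrease)

Convert frequency to wavelength (c = 299792458 m/s):
λ₀ = c/f₀ = 299792458/8.199e+19 = 3.6564515e-12 m = 3.6565 pm

Calculate Compton shift:
Δλ = λ_C(1 - cos(164°)) = 4.7586 pm

Final wavelength:
λ' = λ₀ + Δλ = 3.6565 + 4.7586 = 8.4151 pm

Final frequency:
f' = c/λ' = 299792458/8.4150808e-12 = 3.5625618e+19 Hz

Frequency shift (decrease):
Δf = f₀ - f' = 8.199e+19 - 3.5625618e+19 = 4.636e+19 Hz

(Intermediate values are shown rounded; full precision is carried through to the final answer.)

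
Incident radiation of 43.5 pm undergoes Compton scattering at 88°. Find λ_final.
45.8416 pm

Using the Compton scattering formula:
λ' = λ + Δλ = λ + λ_C(1 - cos θ)

Given:
- Initial wavelength λ = 43.5 pm
- Scattering angle θ = 88°
- Compton wavelength λ_C ≈ 2.4263 pm

Calculate the shift:
Δλ = 2.4263 × (1 - cos(88°))
Δλ = 2.4263 × 0.9651
Δλ = 2.3416 pm

Final wavelength:
λ' = 43.5 + 2.3416 = 45.8416 pm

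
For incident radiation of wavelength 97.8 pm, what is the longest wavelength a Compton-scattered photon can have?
102.6526 pm (at θ = 180°)

The Compton shift is Δλ = λ_C(1 − cos θ).

Since cos θ ranges from −1 to 1, the factor (1 − cos θ) ranges from 0 to 2; the maximum shift occurs at θ = 180° (backscattering):
Δλ_max = 2λ_C = 2 × 2.4263 pm = 4.8526 pm

Maximum scattered wavelength:
λ'_max = λ₀ + Δλ_max = 97.8 + 4.8526 = 102.6526 pm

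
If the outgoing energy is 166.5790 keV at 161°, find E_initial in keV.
455.3998 keV

Convert final energy to wavelength (hc ≈ 1239.842 keV·pm):
λ' = hc/E' = 1239.842 / 166.5790 = 7.4430 pm

Calculate the Compton shift:
Δλ = λ_C(1 - cos(161°))
Δλ = 2.4263 × (1 - cos(161°))
Δλ = 4.7204 pm

Initial wavelength:
λ = λ' - Δλ = 7.4430 - 4.7204 = 2.7225 pm

Initial energy:
E = hc/λ = 1239.842 / 2.7225 = 455.3998 keV

(Intermediate values are shown rounded; full precision is carried through to the final answer.)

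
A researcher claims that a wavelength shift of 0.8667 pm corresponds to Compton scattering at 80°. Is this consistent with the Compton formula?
No, inconsistent

Calculate the expected shift for θ = 80°:

Δλ_expected = λ_C(1 - cos(80°))
Δλ_expected = 2.4263 × (1 - cos(80°))
Δλ_expected = 2.4263 × 0.8264
Δλ_expected = 2.0050 pm

Given shift: 0.8667 pm
Expected shift: 2.0050 pm
Difference: 1.1383 pm

The values do not match. The given shift corresponds to θ ≈ 50.0°, not 80°.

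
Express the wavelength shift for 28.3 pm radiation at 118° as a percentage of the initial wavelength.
12.5986%

Calculate the Compton shift:
Δλ = λ_C(1 - cos(118°))
Δλ = 2.4263 × (1 - cos(118°))
Δλ = 2.4263 × 1.4695
Δλ = 3.5654 pm

Percentage change:
(Δλ/λ₀) × 100 = (3.5654/28.3) × 100
= 12.5986%

(Intermediate values are shown rounded; full precision is carried through to the final answer.)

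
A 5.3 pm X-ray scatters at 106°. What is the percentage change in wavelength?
58.3980%

Calculate the Compton shift:
Δλ = λ_C(1 - cos(106°))
Δλ = 2.4263 × (1 - cos(106°))
Δλ = 2.4263 × 1.2756
Δλ = 3.0951 pm

Percentage change:
(Δλ/λ₀) × 100 = (3.0951/5.3) × 100
= 58.3980%

(Intermediate values are shown rounded; full precision is carried through to the final answer.)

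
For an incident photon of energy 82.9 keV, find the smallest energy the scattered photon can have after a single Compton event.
62.5914 keV (at θ = 180°)

The scattered photon has minimum energy when its wavelength is maximum, i.e., when the Compton shift Δλ = λ_C(1 − cos θ) is maximum. This occurs at θ = 180° (backscattering), giving Δλ_max = 2λ_C = 4.8526 pm.

Initial wavelength: λ₀ = hc/E₀ = 14.9559 pm
Maximum final wavelength: λ'_max = λ₀ + 2λ_C = 14.9559 + 4.8526 = 19.8085 pm
Minimum final energy: E'_min = hc/λ'_max = 62.5914 keV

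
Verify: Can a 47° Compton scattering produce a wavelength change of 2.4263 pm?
No, inconsistent

Calculate the expected shift for θ = 47°:

Δλ_expected = λ_C(1 - cos(47°))
Δλ_expected = 2.4263 × (1 - cos(47°))
Δλ_expected = 2.4263 × 0.3180
Δλ_expected = 0.7716 pm

Given shift: 2.4263 pm
Expected shift: 0.7716 pm
Difference: 1.6547 pm

The values do not match. The given shift corresponds to θ ≈ 90.0°, not 47°.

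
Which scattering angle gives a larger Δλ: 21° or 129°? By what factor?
129° produces the larger shift by a factor of 24.531

Calculate both shifts using Δλ = λ_C(1 - cos θ):

For θ₁ = 21°:
Δλ₁ = 2.4263 × (1 - cos(21°))
Δλ₁ = 2.4263 × 0.0664
Δλ₁ = 0.1612 pm

For θ₂ = 129°:
Δλ₂ = 2.4263 × (1 - cos(129°))
Δλ₂ = 2.4263 × 1.6293
Δλ₂ = 3.9532 pm

The 129° angle produces the larger shift.
Ratio: 3.9532/0.1612 = 24.531

(Intermediate values are shown rounded; full precision is carried through to the final answer.)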